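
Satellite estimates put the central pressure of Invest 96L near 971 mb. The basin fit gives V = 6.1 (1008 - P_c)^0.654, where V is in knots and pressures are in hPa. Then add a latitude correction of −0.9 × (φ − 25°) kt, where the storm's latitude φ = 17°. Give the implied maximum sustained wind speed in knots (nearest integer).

72 kt

ΔP = 1008 − 971 = 37 mb.
37^0.654 ≈ 10.607.
V ≈ 6.1 × 10.607 ≈ 64.7 kt.
Latitude correction: −0.9 × (17 − 25) = 7.2 kt.
Corrected V ≈ 71.9 kt → 72 kt.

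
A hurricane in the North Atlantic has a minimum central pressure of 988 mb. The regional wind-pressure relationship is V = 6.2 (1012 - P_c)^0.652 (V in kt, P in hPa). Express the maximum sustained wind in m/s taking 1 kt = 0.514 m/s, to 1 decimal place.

25.3 m/s

ΔP = 1012 − 988 = 24 mb.
V ≈ 6.2 × 24^0.652 = 6.2 × 7.941 ≈ 49.237 kt.
49.237 × 0.514 ≈ 25.31 m/s → 25.3 m/s.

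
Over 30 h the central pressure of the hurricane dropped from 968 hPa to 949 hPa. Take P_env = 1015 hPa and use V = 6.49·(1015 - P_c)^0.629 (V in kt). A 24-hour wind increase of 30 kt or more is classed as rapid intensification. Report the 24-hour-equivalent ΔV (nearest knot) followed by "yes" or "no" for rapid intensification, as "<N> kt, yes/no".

14 kt, no

V₁: ΔP = 47, V ≈ 6.49 × 47^0.629 ≈ 73.11 kt.
V₂: ΔP = 66, V ≈ 6.49 × 66^0.629 ≈ 90.52 kt.
ΔV over 30 h = 17.41 kt → 24 h equivalent = 17.41 × 24/30 ≈ 13.93 kt.
14 kt < 30 kt ⇒ not rapid intensification.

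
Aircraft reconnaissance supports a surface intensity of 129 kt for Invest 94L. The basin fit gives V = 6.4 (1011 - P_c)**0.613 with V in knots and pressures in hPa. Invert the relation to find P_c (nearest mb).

ΔP = (V / 6.4)^(1/0.613) = (129/6.4)^1.631.
129/6.4 = 20.156; 20.156^1.631 ≈ 134.25 mb.
P_c = 1011 − 134.25 = 876.75 ≈ 877 mb.

877 mb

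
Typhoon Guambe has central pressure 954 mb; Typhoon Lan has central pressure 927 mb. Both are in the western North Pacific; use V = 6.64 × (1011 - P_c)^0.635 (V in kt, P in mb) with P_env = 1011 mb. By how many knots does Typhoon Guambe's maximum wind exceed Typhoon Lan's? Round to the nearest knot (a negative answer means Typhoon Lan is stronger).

-24 kt

Typhoon Guambe: ΔP = 57; V ≈ 6.64 × 57^0.635 ≈ 86.53 kt.
Typhoon Lan: ΔP = 84; V ≈ 6.64 × 84^0.635 ≈ 110.68 kt.
Difference ≈ 86.53 − 110.68 = -24.15 → -24 kt.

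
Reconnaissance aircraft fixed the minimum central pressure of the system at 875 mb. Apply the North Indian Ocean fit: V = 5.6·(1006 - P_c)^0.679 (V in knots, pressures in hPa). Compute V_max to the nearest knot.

153 kt

ΔP = 1006 − 875 = 131 mb.
131^0.679 ≈ 27.392.
V ≈ 5.6 × 27.392 ≈ 153.4 kt.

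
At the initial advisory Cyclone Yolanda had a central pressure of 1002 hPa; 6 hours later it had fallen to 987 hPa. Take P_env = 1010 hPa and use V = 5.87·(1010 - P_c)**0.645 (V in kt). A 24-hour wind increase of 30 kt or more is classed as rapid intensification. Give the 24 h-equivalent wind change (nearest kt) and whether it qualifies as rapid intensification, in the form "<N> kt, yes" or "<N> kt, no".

88 kt, yes

V₁: ΔP = 8, V ≈ 5.87 × 8^0.645 ≈ 22.45 kt.
V₂: ΔP = 23, V ≈ 5.87 × 23^0.645 ≈ 44.36 kt.
ΔV over 6 h = 21.91 kt → 24 h equivalent = 21.91 × 24/6 ≈ 87.64 kt.
88 kt ≥ 30 kt ⇒ rapid intensification.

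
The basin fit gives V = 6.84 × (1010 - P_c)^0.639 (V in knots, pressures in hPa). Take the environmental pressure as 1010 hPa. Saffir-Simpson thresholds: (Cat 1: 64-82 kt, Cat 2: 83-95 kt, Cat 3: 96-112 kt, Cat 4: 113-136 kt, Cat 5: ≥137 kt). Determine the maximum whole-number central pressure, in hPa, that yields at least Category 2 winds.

Category 2 begins at V = 83 kt.
Required ΔP = (83/6.84)^(1/0.639) = 12.135^1.565 ≈ 49.71 hPa.
P_c ≤ 1010 − 49.71 = 960.29, so the highest integer P_c is 960 hPa.

960 hPa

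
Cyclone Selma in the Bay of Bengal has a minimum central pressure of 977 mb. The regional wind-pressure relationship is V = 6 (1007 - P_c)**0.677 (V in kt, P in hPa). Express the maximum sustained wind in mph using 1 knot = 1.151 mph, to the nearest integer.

69 mph

ΔP = 1007 − 977 = 30 mb.
V ≈ 6 × 30^0.677 = 6 × 10.000 ≈ 60.002 kt.
60.002 × 1.151 ≈ 69.06 mph → 69 mph.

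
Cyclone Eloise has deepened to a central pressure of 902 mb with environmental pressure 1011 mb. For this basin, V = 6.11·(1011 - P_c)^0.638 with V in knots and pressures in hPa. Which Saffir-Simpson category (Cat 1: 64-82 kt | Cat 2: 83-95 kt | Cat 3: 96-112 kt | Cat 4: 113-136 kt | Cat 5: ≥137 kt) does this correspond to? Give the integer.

4

ΔP = 1011 − 902 = 109 mb.
V ≈ 6.11 × 109^0.638 = 6.11 × 19.95 ≈ 122 kt.
122 kt falls in the Category 4 band.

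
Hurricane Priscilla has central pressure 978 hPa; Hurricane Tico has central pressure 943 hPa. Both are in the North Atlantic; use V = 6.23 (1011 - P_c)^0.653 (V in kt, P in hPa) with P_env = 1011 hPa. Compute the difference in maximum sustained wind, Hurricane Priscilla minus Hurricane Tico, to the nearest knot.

Hurricane Priscilla: ΔP = 33; V ≈ 6.23 × 33^0.653 ≈ 61.11 kt.
Hurricane Tico: ΔP = 68; V ≈ 6.23 × 68^0.653 ≈ 97.98 kt.
Difference ≈ 61.11 − 97.98 = -36.87 → -37 kt.

-37 kt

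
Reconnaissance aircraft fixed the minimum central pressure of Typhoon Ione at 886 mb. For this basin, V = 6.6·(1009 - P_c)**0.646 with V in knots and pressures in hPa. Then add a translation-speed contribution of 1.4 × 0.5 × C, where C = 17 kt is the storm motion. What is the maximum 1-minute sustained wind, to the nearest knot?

160 kt

ΔP = 1009 − 886 = 123 mb.
123^0.646 ≈ 22.391.
V ≈ 6.6 × 22.391 ≈ 147.8 kt.
Translation term: 1.4 × 0.5 × 17 = 11.9 kt.
Corrected V ≈ 159.7 kt → 160 kt.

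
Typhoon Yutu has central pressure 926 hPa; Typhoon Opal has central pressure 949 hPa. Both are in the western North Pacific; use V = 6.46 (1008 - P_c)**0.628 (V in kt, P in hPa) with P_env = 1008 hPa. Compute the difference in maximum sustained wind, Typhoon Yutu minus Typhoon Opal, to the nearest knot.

19 kt

Typhoon Yutu: ΔP = 82; V ≈ 6.46 × 82^0.628 ≈ 102.83 kt.
Typhoon Opal: ΔP = 59; V ≈ 6.46 × 59^0.628 ≈ 83.62 kt.
Difference ≈ 102.83 − 83.62 = 19.21 → 19 kt.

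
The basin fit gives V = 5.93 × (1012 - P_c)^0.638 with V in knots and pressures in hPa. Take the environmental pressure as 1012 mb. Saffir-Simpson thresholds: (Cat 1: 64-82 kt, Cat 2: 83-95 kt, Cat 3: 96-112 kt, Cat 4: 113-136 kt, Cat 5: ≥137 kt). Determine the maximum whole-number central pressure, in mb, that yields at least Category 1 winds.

Category 1 begins at V = 64 kt.
Required ΔP = (64/5.93)^(1/0.638) = 10.793^1.567 ≈ 41.62 mb.
P_c ≤ 1012 − 41.62 = 970.38, so the highest integer P_c is 970 mb.

970 mb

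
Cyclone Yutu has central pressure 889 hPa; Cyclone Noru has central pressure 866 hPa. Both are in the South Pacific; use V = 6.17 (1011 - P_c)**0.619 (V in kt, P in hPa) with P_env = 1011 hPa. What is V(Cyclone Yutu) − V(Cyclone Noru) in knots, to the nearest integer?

-14 kt

Cyclone Yutu: ΔP = 122; V ≈ 6.17 × 122^0.619 ≈ 120.71 kt.
Cyclone Noru: ΔP = 145; V ≈ 6.17 × 145^0.619 ≈ 134.33 kt.
Difference ≈ 120.71 − 134.33 = -13.62 → -14 kt.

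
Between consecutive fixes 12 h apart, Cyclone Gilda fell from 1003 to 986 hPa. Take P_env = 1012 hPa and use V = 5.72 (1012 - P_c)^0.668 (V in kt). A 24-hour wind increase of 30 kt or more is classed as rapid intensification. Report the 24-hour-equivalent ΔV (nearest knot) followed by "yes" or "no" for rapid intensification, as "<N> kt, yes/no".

51 kt, yes

V₁: ΔP = 9, V ≈ 5.72 × 9^0.668 ≈ 24.82 kt.
V₂: ΔP = 26, V ≈ 5.72 × 26^0.668 ≈ 50.42 kt.
ΔV over 12 h = 25.60 kt → 24 h equivalent = 25.60 × 24/12 ≈ 51.20 kt.
51 kt ≥ 30 kt ⇒ rapid intensification.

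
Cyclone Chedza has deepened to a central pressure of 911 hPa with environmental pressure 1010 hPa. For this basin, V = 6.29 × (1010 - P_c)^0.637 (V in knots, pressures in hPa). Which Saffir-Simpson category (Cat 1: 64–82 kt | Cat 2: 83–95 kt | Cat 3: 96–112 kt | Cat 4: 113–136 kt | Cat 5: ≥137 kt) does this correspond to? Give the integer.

4

ΔP = 1010 − 911 = 99 hPa.
V ≈ 6.29 × 99^0.637 = 6.29 × 18.67 ≈ 117 kt.
117 kt falls in the Category 4 band.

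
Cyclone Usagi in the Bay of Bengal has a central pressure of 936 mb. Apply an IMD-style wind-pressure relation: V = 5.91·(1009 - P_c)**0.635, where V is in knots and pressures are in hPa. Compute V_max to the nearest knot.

90 kt

ΔP = 1009 − 936 = 73 mb.
73^0.635 ≈ 15.248.
V ≈ 5.91 × 15.248 ≈ 90.1 kt.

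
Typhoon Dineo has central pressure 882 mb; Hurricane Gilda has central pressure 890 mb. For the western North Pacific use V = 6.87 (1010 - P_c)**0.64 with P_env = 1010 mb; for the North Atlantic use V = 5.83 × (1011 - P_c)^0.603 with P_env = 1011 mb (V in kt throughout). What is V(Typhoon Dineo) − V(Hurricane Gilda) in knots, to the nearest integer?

Typhoon Dineo: ΔP = 128; V ≈ 6.87 × 128^0.64 ≈ 153.31 kt.
Hurricane Gilda: ΔP = 121; V ≈ 5.83 × 121^0.603 ≈ 105.10 kt.
Difference ≈ 153.31 − 105.10 = 48.21 → 48 kt.

48 kt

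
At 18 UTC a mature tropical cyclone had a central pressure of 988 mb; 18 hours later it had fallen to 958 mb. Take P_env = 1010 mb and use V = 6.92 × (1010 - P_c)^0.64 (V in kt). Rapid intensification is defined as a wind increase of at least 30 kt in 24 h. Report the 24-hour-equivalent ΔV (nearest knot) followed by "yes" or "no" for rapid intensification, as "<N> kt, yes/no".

49 kt, yes

V₁: ΔP = 22, V ≈ 6.92 × 22^0.64 ≈ 50.03 kt.
V₂: ΔP = 52, V ≈ 6.92 × 52^0.64 ≈ 86.77 kt.
ΔV over 18 h = 36.74 kt → 24 h equivalent = 36.74 × 24/18 ≈ 48.99 kt.
49 kt ≥ 30 kt ⇒ rapid intensification.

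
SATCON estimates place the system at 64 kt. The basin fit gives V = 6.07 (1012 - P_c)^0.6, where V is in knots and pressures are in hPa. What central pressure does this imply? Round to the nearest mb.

ΔP = (V / 6.07)^(1/0.6) = (64/6.07)^1.667.
64/6.07 = 10.544; 10.544^1.667 ≈ 50.70 mb.
P_c = 1012 − 50.70 = 961.30 ≈ 961 mb.

961 mb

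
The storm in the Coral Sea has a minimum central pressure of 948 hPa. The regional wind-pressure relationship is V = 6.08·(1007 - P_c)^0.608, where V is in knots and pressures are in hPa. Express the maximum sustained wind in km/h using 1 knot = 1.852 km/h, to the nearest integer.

134 km/h

ΔP = 1007 − 948 = 59 hPa.
V ≈ 6.08 × 59^0.608 = 6.08 × 11.931 ≈ 72.541 kt.
72.541 × 1.852 ≈ 134.35 km/h → 134 km/h.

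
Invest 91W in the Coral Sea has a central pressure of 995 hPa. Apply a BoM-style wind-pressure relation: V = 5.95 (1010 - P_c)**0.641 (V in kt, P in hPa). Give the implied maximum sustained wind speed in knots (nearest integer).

34 kt

ΔP = 1010 − 995 = 15 hPa.
15^0.641 ≈ 5.674.
V ≈ 5.95 × 5.674 ≈ 33.8 kt.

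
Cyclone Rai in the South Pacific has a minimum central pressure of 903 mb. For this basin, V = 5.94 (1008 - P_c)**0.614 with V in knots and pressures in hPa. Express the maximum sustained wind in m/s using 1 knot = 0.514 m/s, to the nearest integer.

53 m/s

ΔP = 1008 − 903 = 105 mb.
V ≈ 5.94 × 105^0.614 = 5.94 × 17.418 ≈ 103.466 kt.
103.466 × 0.514 ≈ 53.18 m/s → 53 m/s.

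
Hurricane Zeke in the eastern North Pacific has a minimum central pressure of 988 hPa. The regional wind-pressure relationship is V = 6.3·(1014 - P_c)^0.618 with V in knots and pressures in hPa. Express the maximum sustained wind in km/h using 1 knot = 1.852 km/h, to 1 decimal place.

ΔP = 1014 − 988 = 26 hPa.
V ≈ 6.3 × 26^0.618 = 6.3 × 7.490 ≈ 47.184 kt.
47.184 × 1.852 ≈ 87.38 km/h → 87.4 km/h.

87.4 km/h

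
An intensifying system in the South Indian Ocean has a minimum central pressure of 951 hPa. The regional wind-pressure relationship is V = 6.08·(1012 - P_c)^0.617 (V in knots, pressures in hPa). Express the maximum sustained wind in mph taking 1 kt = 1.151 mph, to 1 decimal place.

88.4 mph

ΔP = 1012 − 951 = 61 hPa.
V ≈ 6.08 × 61^0.617 = 6.08 × 12.634 ≈ 76.816 kt.
76.816 × 1.151 ≈ 88.42 mph → 88.4 mph.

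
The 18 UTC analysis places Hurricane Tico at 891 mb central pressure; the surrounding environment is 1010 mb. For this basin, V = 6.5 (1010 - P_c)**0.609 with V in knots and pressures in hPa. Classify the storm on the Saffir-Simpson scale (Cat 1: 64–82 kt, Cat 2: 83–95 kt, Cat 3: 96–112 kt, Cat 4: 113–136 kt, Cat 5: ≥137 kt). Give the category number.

4

ΔP = 1010 − 891 = 119 mb.
V ≈ 6.5 × 119^0.609 = 6.5 × 18.37 ≈ 119 kt.
119 kt falls in the Category 4 band.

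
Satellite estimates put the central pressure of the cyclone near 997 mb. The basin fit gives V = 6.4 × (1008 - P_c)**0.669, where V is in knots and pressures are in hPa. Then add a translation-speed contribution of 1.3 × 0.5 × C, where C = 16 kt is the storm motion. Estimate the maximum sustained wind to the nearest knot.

42 kt

ΔP = 1008 − 997 = 11 mb.
11^0.669 ≈ 4.974.
V ≈ 6.4 × 4.974 ≈ 31.8 kt.
Translation term: 1.3 × 0.5 × 16 = 10.4 kt.
Corrected V ≈ 42.2 kt → 42 kt.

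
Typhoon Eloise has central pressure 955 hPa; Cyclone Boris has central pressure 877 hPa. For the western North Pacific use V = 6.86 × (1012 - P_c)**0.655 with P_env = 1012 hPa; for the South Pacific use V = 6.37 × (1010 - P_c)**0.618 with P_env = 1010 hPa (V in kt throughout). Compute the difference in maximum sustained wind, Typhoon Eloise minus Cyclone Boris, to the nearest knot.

Typhoon Eloise: ΔP = 57; V ≈ 6.86 × 57^0.655 ≈ 96.92 kt.
Cyclone Boris: ΔP = 133; V ≈ 6.37 × 133^0.618 ≈ 130.82 kt.
Difference ≈ 96.92 − 130.82 = -33.90 → -34 kt.

-34 kt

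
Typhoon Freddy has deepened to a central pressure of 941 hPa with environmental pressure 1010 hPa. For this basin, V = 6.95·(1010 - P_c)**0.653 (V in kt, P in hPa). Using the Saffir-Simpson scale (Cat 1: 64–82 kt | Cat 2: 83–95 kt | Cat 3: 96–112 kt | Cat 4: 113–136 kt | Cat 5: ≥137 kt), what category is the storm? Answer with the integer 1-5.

ΔP = 1010 − 941 = 69 hPa.
V ≈ 6.95 × 69^0.653 = 6.95 × 15.88 ≈ 110 kt.
110 kt falls in the Category 3 band.

3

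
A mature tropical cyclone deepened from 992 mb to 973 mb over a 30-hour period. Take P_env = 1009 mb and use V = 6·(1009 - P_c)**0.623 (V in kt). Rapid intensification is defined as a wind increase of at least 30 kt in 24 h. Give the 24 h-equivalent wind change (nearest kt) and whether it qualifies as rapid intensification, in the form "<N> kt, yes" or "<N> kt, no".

17 kt, no

V₁: ΔP = 17, V ≈ 6 × 17^0.623 ≈ 35.05 kt.
V₂: ΔP = 36, V ≈ 6 × 36^0.623 ≈ 55.94 kt.
ΔV over 30 h = 20.89 kt → 24 h equivalent = 20.89 × 24/30 ≈ 16.71 kt.
17 kt < 30 kt ⇒ not rapid intensification.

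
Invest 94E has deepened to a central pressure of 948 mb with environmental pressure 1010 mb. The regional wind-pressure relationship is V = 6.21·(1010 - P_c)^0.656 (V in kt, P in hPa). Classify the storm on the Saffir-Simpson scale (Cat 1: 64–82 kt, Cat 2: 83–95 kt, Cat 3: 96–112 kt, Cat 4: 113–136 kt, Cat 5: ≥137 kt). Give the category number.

ΔP = 1010 − 948 = 62 mb.
V ≈ 6.21 × 62^0.656 = 6.21 × 14.99 ≈ 93 kt.
93 kt falls in the Category 2 band.

2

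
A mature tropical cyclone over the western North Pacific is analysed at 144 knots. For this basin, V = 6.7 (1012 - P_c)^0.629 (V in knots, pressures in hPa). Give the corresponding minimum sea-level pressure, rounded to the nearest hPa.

881 hPa

ΔP = (V / 6.7)^(1/0.629) = (144/6.7)^1.590.
144/6.7 = 21.493; 21.493^1.590 ≈ 131.25 hPa.
P_c = 1012 − 131.25 = 880.75 ≈ 881 hPa.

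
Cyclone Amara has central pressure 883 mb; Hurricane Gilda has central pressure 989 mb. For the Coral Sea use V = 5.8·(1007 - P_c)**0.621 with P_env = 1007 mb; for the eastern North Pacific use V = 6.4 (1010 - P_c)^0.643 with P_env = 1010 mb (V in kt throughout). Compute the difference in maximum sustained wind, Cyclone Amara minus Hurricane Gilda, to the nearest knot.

Cyclone Amara: ΔP = 124; V ≈ 5.8 × 124^0.621 ≈ 115.73 kt.
Hurricane Gilda: ΔP = 21; V ≈ 6.4 × 21^0.643 ≈ 45.33 kt.
Difference ≈ 115.73 − 45.33 = 70.40 → 70 kt.

70 kt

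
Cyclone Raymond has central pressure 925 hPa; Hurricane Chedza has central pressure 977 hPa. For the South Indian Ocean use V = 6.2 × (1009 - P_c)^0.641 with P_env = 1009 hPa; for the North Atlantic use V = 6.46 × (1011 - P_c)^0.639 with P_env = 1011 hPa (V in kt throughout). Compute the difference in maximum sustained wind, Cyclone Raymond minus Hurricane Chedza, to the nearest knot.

Cyclone Raymond: ΔP = 84; V ≈ 6.2 × 84^0.641 ≈ 106.13 kt.
Hurricane Chedza: ΔP = 34; V ≈ 6.46 × 34^0.639 ≈ 61.50 kt.
Difference ≈ 106.13 − 61.50 = 44.63 → 45 kt.

45 kt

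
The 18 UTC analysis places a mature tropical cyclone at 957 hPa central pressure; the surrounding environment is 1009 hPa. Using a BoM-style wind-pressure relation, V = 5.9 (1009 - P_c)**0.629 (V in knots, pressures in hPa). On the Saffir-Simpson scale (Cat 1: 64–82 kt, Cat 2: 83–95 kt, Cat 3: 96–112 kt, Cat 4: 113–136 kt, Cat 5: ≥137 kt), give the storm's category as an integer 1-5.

1

ΔP = 1009 − 957 = 52 hPa.
V ≈ 5.9 × 52^0.629 = 5.9 × 12.01 ≈ 71 kt.
71 kt falls in the Category 1 band.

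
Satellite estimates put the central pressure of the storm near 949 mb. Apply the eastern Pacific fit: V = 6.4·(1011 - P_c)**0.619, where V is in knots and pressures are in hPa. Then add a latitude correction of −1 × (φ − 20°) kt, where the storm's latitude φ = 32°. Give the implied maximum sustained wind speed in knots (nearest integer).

ΔP = 1011 − 949 = 62 mb.
62^0.619 ≈ 12.867.
V ≈ 6.4 × 12.867 ≈ 82.4 kt.
Latitude correction: −1 × (32 − 20) = -12 kt.
Corrected V ≈ 70.4 kt → 70 kt.

70 kt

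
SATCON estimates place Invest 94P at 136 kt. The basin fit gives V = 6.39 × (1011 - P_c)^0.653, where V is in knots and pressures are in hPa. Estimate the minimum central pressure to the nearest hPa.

903 hPa

ΔP = (V / 6.39)^(1/0.653) = (136/6.39)^1.531.
136/6.39 = 21.283; 21.283^1.531 ≈ 108.08 hPa.
P_c = 1011 − 108.08 = 902.92 ≈ 903 hPa.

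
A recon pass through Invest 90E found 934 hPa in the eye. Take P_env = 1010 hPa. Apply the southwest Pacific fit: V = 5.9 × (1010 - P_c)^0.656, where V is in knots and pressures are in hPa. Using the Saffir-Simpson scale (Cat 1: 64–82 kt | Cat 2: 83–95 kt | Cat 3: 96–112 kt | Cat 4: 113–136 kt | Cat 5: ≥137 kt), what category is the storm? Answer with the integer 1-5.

3

ΔP = 1010 − 934 = 76 hPa.
V ≈ 5.9 × 76^0.656 = 5.9 × 17.13 ≈ 101 kt.
101 kt falls in the Category 3 band.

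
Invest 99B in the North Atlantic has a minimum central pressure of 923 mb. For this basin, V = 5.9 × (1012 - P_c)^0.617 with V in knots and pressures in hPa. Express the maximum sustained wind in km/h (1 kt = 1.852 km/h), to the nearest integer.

ΔP = 1012 − 923 = 89 mb.
V ≈ 5.9 × 89^0.617 = 5.9 × 15.950 ≈ 94.108 kt.
94.108 × 1.852 ≈ 174.29 km/h → 174 km/h.

174 km/h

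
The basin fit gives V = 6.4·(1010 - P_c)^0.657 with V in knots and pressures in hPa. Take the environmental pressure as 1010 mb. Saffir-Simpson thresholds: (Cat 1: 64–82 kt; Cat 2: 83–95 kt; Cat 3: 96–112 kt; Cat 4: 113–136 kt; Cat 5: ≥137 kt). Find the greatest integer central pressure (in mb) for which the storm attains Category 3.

Category 3 begins at V = 96 kt.
Required ΔP = (96/6.4)^(1/0.657) = 15.000^1.522 ≈ 61.67 mb.
P_c ≤ 1010 − 61.67 = 948.33, so the highest integer P_c is 948 mb.

948 mb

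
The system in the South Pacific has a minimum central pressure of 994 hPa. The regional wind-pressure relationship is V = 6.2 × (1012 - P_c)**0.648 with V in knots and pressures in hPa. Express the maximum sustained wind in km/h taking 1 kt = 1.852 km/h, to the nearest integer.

ΔP = 1012 − 994 = 18 hPa.
V ≈ 6.2 × 18^0.648 = 6.2 × 6.508 ≈ 40.347 kt.
40.347 × 1.852 ≈ 74.72 km/h → 75 km/h.

75 km/h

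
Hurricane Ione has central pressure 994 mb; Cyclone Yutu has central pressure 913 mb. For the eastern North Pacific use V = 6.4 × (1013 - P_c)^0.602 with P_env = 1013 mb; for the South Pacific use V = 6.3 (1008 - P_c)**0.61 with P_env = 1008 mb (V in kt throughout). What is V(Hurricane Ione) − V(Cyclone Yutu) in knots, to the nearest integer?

Hurricane Ione: ΔP = 19; V ≈ 6.4 × 19^0.602 ≈ 37.67 kt.
Cyclone Yutu: ΔP = 95; V ≈ 6.3 × 95^0.61 ≈ 101.33 kt.
Difference ≈ 37.67 − 101.33 = -63.66 → -64 kt.

-64 kt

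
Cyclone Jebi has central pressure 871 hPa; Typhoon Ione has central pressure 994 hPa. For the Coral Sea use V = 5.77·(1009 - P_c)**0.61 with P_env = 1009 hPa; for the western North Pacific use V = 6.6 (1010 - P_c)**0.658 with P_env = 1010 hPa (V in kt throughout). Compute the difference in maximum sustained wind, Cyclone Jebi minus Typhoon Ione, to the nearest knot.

76 kt

Cyclone Jebi: ΔP = 138; V ≈ 5.77 × 138^0.61 ≈ 116.55 kt.
Typhoon Ione: ΔP = 16; V ≈ 6.6 × 16^0.658 ≈ 40.91 kt.
Difference ≈ 116.55 − 40.91 = 75.64 → 76 kt.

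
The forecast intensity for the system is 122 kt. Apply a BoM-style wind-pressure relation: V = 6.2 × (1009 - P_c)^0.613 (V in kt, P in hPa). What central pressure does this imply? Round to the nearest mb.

880 mb

ΔP = (V / 6.2)^(1/0.613) = (122/6.2)^1.631.
122/6.2 = 19.677; 19.677^1.631 ≈ 129.09 mb.
P_c = 1009 − 129.09 = 879.91 ≈ 880 mb.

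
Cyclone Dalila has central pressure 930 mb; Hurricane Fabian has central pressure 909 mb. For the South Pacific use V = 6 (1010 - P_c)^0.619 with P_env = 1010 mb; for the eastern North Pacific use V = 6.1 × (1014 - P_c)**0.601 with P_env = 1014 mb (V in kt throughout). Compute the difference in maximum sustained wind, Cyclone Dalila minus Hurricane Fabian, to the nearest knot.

-10 kt

Cyclone Dalila: ΔP = 80; V ≈ 6 × 80^0.619 ≈ 90.40 kt.
Hurricane Fabian: ΔP = 105; V ≈ 6.1 × 105^0.601 ≈ 100.01 kt.
Difference ≈ 90.40 − 100.01 = -9.61 → -10 kt.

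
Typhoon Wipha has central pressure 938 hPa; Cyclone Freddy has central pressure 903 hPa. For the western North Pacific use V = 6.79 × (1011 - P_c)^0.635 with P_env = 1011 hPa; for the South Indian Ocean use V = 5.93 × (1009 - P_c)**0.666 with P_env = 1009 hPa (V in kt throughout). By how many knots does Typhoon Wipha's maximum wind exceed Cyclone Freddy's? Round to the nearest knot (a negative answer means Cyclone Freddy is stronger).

Typhoon Wipha: ΔP = 73; V ≈ 6.79 × 73^0.635 ≈ 103.53 kt.
Cyclone Freddy: ΔP = 106; V ≈ 5.93 × 106^0.666 ≈ 132.41 kt.
Difference ≈ 103.53 − 132.41 = -28.88 → -29 kt.

-29 kt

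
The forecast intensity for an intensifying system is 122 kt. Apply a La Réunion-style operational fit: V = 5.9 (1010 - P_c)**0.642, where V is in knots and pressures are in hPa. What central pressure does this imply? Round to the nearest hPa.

ΔP = (V / 5.9)^(1/0.642) = (122/5.9)^1.558.
122/5.9 = 20.678; 20.678^1.558 ≈ 111.96 hPa.
P_c = 1010 − 111.96 = 898.04 ≈ 898 hPa.

898 hPa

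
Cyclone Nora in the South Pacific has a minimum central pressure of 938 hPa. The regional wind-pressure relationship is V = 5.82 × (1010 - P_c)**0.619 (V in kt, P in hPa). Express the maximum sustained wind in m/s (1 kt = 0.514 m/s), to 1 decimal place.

ΔP = 1010 − 938 = 72 hPa.
V ≈ 5.82 × 72^0.619 = 5.82 × 14.115 ≈ 82.151 kt.
82.151 × 0.514 ≈ 42.23 m/s → 42.2 m/s.

42.2 m/s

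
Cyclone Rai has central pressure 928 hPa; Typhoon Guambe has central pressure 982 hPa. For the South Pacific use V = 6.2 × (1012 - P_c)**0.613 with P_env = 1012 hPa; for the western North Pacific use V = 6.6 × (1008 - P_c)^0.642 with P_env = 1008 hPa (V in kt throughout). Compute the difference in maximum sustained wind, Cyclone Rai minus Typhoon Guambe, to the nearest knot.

Cyclone Rai: ΔP = 84; V ≈ 6.2 × 84^0.613 ≈ 93.75 kt.
Typhoon Guambe: ΔP = 26; V ≈ 6.6 × 26^0.642 ≈ 53.45 kt.
Difference ≈ 93.75 − 53.45 = 40.30 → 40 kt.

40 kt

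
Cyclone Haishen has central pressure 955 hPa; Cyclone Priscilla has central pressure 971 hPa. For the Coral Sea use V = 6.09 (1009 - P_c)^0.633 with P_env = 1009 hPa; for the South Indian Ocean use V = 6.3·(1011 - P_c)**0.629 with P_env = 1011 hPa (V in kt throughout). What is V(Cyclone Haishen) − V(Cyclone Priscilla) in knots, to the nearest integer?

Cyclone Haishen: ΔP = 54; V ≈ 6.09 × 54^0.633 ≈ 76.07 kt.
Cyclone Priscilla: ΔP = 40; V ≈ 6.3 × 40^0.629 ≈ 64.13 kt.
Difference ≈ 76.07 − 64.13 = 11.94 → 12 kt.

12 kt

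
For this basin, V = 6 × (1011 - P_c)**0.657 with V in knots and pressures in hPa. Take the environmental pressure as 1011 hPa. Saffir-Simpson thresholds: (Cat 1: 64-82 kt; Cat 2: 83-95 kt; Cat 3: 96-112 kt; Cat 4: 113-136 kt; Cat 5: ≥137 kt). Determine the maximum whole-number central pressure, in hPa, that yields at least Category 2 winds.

956 hPa

Category 2 begins at V = 83 kt.
Required ΔP = (83/6)^(1/0.657) = 13.833^1.522 ≈ 54.52 hPa.
P_c ≤ 1011 − 54.52 = 956.48, so the highest integer P_c is 956 hPa.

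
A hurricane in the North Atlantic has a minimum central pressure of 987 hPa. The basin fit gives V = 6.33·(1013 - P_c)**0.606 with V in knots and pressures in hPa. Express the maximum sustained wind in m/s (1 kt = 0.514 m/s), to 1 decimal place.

ΔP = 1013 − 987 = 26 hPa.
V ≈ 6.33 × 26^0.606 = 6.33 × 7.202 ≈ 45.591 kt.
45.591 × 0.514 ≈ 23.43 m/s → 23.4 m/s.

23.4 m/s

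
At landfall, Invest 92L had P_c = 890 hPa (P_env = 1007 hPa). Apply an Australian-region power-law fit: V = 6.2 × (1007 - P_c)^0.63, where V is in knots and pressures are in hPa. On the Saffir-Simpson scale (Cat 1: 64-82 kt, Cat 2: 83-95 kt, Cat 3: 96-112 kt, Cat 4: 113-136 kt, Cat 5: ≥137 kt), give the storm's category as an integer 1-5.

4

ΔP = 1007 − 890 = 117 hPa.
V ≈ 6.2 × 117^0.63 = 6.2 × 20.09 ≈ 125 kt.
125 kt falls in the Category 4 band.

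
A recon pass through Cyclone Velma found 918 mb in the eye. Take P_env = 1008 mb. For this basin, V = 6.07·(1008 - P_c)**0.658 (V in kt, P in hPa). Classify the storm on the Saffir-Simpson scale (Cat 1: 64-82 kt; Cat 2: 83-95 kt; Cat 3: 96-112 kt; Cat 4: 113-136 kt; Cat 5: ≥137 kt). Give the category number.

4

ΔP = 1008 − 918 = 90 mb.
V ≈ 6.07 × 90^0.658 = 6.07 × 19.31 ≈ 117 kt.
117 kt falls in the Category 4 band.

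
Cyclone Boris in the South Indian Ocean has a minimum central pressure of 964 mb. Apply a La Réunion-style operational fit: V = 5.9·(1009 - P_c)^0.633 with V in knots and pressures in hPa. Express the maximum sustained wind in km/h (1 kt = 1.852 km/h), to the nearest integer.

ΔP = 1009 − 964 = 45 mb.
V ≈ 5.9 × 45^0.633 = 5.9 × 11.130 ≈ 65.665 kt.
65.665 × 1.852 ≈ 121.61 km/h → 122 km/h.

122 km/h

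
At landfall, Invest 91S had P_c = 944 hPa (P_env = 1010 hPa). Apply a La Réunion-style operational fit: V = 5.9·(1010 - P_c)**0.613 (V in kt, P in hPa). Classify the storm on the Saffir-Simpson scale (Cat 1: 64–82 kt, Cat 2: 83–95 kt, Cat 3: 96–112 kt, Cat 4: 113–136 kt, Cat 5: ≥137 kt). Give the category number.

ΔP = 1010 − 944 = 66 hPa.
V ≈ 5.9 × 66^0.613 = 5.9 × 13.04 ≈ 77 kt.
77 kt falls in the Category 1 band.

1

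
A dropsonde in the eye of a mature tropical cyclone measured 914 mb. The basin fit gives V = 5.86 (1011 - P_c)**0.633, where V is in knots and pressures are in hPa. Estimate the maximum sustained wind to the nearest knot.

ΔP = 1011 − 914 = 97 mb.
97^0.633 ≈ 18.098.
V ≈ 5.86 × 18.098 ≈ 106.1 kt.

106 kt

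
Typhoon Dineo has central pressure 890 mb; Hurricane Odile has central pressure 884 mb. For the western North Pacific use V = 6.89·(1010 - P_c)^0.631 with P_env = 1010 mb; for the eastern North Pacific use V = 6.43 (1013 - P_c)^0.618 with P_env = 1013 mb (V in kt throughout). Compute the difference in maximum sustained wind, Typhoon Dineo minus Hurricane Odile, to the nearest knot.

Typhoon Dineo: ΔP = 120; V ≈ 6.89 × 120^0.631 ≈ 141.31 kt.
Hurricane Odile: ΔP = 129; V ≈ 6.43 × 129^0.618 ≈ 129.59 kt.
Difference ≈ 141.31 − 129.59 = 11.72 → 12 kt.

12 kt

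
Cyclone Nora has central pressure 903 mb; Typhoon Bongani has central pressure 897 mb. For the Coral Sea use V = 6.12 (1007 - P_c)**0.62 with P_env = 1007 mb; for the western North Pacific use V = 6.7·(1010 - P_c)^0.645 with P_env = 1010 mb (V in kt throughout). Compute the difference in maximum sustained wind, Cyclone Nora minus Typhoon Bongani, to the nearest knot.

Cyclone Nora: ΔP = 104; V ≈ 6.12 × 104^0.62 ≈ 108.97 kt.
Typhoon Bongani: ΔP = 113; V ≈ 6.7 × 113^0.645 ≈ 141.35 kt.
Difference ≈ 108.97 − 141.35 = -32.38 → -32 kt.

-32 kt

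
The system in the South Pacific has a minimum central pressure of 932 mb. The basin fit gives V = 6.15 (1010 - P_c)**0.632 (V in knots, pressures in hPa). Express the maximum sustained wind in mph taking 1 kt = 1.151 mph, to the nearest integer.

ΔP = 1010 − 932 = 78 mb.
V ≈ 6.15 × 78^0.632 = 6.15 × 15.697 ≈ 96.534 kt.
96.534 × 1.151 ≈ 111.11 mph → 111 mph.

111 mph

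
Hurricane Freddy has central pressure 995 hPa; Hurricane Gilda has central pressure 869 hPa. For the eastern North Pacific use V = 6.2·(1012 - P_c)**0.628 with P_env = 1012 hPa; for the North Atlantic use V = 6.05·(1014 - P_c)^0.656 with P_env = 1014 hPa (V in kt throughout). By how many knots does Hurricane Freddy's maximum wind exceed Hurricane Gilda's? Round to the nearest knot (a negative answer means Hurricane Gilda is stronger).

Hurricane Freddy: ΔP = 17; V ≈ 6.2 × 17^0.628 ≈ 36.74 kt.
Hurricane Gilda: ΔP = 145; V ≈ 6.05 × 145^0.656 ≈ 158.35 kt.
Difference ≈ 36.74 − 158.35 = -121.61 → -122 kt.

-122 kt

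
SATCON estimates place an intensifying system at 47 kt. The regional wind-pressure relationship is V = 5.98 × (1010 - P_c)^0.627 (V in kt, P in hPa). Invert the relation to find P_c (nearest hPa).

983 hPa

ΔP = (V / 5.98)^(1/0.627) = (47/5.98)^1.595.
47/5.98 = 7.860; 7.860^1.595 ≈ 26.80 hPa.
P_c = 1010 − 26.80 = 983.20 ≈ 983 hPa.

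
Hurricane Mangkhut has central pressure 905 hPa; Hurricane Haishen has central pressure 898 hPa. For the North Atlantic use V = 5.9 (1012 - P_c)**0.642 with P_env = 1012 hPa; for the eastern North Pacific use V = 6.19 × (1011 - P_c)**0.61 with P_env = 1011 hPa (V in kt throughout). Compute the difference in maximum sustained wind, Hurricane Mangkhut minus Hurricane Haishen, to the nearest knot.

Hurricane Mangkhut: ΔP = 107; V ≈ 5.9 × 107^0.642 ≈ 118.50 kt.
Hurricane Haishen: ΔP = 113; V ≈ 6.19 × 113^0.61 ≈ 110.68 kt.
Difference ≈ 118.50 − 110.68 = 7.82 → 8 kt.

8 kt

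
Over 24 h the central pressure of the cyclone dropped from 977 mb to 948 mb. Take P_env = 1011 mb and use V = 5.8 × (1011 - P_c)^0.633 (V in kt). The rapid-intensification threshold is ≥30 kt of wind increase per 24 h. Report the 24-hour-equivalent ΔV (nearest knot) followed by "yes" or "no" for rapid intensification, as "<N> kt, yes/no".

26 kt, no

V₁: ΔP = 34, V ≈ 5.8 × 34^0.633 ≈ 54.06 kt.
V₂: ΔP = 63, V ≈ 5.8 × 63^0.633 ≈ 79.87 kt.
ΔV over 24 h = 25.81 kt → 24 h equivalent = 25.81 × 24/24 ≈ 25.81 kt.
26 kt < 30 kt ⇒ not rapid intensification.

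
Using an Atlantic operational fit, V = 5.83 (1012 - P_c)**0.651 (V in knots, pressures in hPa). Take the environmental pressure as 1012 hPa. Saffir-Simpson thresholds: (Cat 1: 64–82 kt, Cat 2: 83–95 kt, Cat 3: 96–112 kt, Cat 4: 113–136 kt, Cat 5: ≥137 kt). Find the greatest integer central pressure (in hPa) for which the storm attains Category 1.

972 hPa

Category 1 begins at V = 64 kt.
Required ΔP = (64/5.83)^(1/0.651) = 10.978^1.536 ≈ 39.66 hPa.
P_c ≤ 1012 − 39.66 = 972.34, so the highest integer P_c is 972 hPa.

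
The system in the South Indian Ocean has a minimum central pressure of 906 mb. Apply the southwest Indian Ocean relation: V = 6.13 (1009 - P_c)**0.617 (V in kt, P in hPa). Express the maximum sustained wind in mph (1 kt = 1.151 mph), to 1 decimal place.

ΔP = 1009 − 906 = 103 mb.
V ≈ 6.13 × 103^0.617 = 6.13 × 17.455 ≈ 106.999 kt.
106.999 × 1.151 ≈ 123.16 mph → 123.2 mph.

123.2 mph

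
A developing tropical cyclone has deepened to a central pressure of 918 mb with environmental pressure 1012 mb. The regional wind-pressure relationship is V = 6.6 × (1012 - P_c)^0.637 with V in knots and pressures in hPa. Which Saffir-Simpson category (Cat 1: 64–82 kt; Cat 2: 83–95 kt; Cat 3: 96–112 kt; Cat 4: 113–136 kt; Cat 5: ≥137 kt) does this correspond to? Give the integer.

4

ΔP = 1012 − 918 = 94 mb.
V ≈ 6.6 × 94^0.637 = 6.6 × 18.07 ≈ 119 kt.
119 kt falls in the Category 4 band.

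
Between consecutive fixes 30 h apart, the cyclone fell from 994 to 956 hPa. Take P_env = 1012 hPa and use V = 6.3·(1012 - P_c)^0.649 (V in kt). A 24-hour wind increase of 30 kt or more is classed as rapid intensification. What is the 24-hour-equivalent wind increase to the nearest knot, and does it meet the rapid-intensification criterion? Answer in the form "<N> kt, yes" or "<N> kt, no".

V₁: ΔP = 18, V ≈ 6.3 × 18^0.649 ≈ 41.12 kt.
V₂: ΔP = 56, V ≈ 6.3 × 56^0.649 ≈ 85.88 kt.
ΔV over 30 h = 44.76 kt → 24 h equivalent = 44.76 × 24/30 ≈ 35.81 kt.
36 kt ≥ 30 kt ⇒ rapid intensification.

36 kt, yes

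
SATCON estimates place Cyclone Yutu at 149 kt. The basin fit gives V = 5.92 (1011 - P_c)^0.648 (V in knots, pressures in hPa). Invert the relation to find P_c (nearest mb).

866 mb

ΔP = (V / 5.92)^(1/0.648) = (149/5.92)^1.543.
149/5.92 = 25.169; 25.169^1.543 ≈ 145.15 mb.
P_c = 1011 − 145.15 = 865.85 ≈ 866 mb.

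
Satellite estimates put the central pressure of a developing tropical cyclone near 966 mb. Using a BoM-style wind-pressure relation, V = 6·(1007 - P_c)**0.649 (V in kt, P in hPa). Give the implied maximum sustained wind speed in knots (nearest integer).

ΔP = 1007 − 966 = 41 mb.
41^0.649 ≈ 11.135.
V ≈ 6 × 11.135 ≈ 66.8 kt.

67 kt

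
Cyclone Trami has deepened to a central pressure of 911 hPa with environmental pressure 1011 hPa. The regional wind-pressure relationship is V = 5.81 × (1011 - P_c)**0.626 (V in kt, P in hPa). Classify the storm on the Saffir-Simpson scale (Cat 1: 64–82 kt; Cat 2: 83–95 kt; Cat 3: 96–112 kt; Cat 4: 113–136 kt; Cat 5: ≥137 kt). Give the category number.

ΔP = 1011 − 911 = 100 hPa.
V ≈ 5.81 × 100^0.626 = 5.81 × 17.86 ≈ 104 kt.
104 kt falls in the Category 3 band.

3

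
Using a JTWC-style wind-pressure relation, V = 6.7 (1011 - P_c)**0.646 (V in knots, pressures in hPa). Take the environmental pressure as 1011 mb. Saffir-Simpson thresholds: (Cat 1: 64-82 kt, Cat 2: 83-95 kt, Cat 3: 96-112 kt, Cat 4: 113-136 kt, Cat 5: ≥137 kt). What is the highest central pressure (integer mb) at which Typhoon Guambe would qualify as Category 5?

904 mb

Category 5 begins at V = 137 kt.
Required ΔP = (137/6.7)^(1/0.646) = 20.448^1.548 ≈ 106.87 mb.
P_c ≤ 1011 − 106.87 = 904.13, so the highest integer P_c is 904 mb.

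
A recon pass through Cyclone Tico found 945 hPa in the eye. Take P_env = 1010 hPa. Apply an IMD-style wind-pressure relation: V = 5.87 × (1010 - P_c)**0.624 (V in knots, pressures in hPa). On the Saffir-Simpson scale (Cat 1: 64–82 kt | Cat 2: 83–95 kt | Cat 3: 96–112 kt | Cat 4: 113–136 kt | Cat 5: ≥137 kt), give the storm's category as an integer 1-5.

1

ΔP = 1010 − 945 = 65 hPa.
V ≈ 5.87 × 65^0.624 = 5.87 × 13.53 ≈ 79 kt.
79 kt falls in the Category 1 band.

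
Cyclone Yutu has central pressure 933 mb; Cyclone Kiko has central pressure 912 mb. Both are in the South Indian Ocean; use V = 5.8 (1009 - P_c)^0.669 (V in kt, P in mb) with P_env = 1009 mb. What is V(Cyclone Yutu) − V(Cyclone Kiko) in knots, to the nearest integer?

-19 kt

Cyclone Yutu: ΔP = 76; V ≈ 5.8 × 76^0.669 ≈ 105.12 kt.
Cyclone Kiko: ΔP = 97; V ≈ 5.8 × 97^0.669 ≈ 123.76 kt.
Difference ≈ 105.12 − 123.76 = -18.64 → -19 kt.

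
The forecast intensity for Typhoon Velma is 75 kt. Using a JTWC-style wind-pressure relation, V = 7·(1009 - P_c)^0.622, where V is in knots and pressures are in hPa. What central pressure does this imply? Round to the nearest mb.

964 mb

ΔP = (V / 7)^(1/0.622) = (75/7)^1.608.
75/7 = 10.714; 10.714^1.608 ≈ 45.28 mb.
P_c = 1009 − 45.28 = 963.72 ≈ 964 mb.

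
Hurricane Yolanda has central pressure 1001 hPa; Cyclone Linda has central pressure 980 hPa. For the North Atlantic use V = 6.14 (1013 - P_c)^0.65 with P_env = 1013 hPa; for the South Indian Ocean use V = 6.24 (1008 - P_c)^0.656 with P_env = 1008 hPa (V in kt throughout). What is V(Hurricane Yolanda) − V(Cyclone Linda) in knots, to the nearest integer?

Hurricane Yolanda: ΔP = 12; V ≈ 6.14 × 12^0.65 ≈ 30.88 kt.
Cyclone Linda: ΔP = 28; V ≈ 6.24 × 28^0.656 ≈ 55.53 kt.
Difference ≈ 30.88 − 55.53 = -24.65 → -25 kt.

-25 kt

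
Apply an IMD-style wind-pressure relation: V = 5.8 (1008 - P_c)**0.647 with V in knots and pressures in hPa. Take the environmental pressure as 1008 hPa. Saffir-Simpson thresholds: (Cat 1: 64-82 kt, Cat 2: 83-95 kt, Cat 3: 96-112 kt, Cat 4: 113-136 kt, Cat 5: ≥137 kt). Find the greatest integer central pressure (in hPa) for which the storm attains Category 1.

Category 1 begins at V = 64 kt.
Required ΔP = (64/5.8)^(1/0.647) = 11.034^1.546 ≈ 40.90 hPa.
P_c ≤ 1008 − 40.90 = 967.10, so the highest integer P_c is 967 hPa.

967 hPa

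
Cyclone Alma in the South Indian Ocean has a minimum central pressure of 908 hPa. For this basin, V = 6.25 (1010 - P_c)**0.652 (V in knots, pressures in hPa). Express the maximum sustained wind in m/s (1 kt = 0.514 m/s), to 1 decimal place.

ΔP = 1010 − 908 = 102 hPa.
V ≈ 6.25 × 102^0.652 = 6.25 × 20.399 ≈ 127.493 kt.
127.493 × 0.514 ≈ 65.53 m/s → 65.5 m/s.

65.5 m/s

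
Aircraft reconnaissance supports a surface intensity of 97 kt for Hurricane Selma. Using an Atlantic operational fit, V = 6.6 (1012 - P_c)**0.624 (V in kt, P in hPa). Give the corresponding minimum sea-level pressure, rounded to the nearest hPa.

938 hPa

ΔP = (V / 6.6)^(1/0.624) = (97/6.6)^1.603.
97/6.6 = 14.697; 14.697^1.603 ≈ 74.23 hPa.
P_c = 1012 − 74.23 = 937.77 ≈ 938 hPa.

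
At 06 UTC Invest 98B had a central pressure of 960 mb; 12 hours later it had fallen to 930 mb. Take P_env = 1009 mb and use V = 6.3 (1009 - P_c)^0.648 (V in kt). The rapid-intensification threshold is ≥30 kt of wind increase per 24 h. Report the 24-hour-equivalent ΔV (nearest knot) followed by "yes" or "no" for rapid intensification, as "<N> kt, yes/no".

V₁: ΔP = 49, V ≈ 6.3 × 49^0.648 ≈ 78.45 kt.
V₂: ΔP = 79, V ≈ 6.3 × 79^0.648 ≈ 106.91 kt.
ΔV over 12 h = 28.46 kt → 24 h equivalent = 28.46 × 24/12 ≈ 56.92 kt.
57 kt ≥ 30 kt ⇒ rapid intensification.

57 kt, yes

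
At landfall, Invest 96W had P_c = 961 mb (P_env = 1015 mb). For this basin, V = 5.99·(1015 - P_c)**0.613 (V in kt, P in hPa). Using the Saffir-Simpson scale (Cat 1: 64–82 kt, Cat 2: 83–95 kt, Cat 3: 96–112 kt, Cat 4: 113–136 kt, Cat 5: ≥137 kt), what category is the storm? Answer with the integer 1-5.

1

ΔP = 1015 − 961 = 54 mb.
V ≈ 5.99 × 54^0.613 = 5.99 × 11.53 ≈ 69 kt.
69 kt falls in the Category 1 band.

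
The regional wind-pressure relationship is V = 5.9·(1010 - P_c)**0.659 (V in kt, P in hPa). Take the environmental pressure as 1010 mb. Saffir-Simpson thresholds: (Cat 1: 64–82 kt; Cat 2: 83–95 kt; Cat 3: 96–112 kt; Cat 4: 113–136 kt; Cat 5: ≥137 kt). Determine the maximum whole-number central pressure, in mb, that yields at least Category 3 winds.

Category 3 begins at V = 96 kt.
Required ΔP = (96/5.9)^(1/0.659) = 16.271^1.517 ≈ 68.91 mb.
P_c ≤ 1010 − 68.91 = 941.09, so the highest integer P_c is 941 mb.

941 mb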